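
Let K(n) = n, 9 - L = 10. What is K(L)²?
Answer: 1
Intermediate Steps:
L = -1 (L = 9 - 1*10 = 9 - 10 = -1)
K(L)² = (-1)² = 1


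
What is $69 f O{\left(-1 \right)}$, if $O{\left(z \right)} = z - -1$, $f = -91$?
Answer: $0$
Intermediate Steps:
$O{\left(z \right)} = 1 + z$ ($O{\left(z \right)} = z + 1 = 1 + z$)
$69 f O{\left(-1 \right)} = 69 \left(-91\right) \left(1 - 1\right) = \left(-6279\right) 0 = 0$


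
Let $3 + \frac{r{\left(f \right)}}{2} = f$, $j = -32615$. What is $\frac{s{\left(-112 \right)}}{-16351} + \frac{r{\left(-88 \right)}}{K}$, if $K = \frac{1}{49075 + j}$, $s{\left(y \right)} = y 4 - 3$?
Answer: $- \frac{48983017269}{16351} \approx -2.9957 \cdot 10^{6}$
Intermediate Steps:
$s{\left(y \right)} = -3 + 4 y$ ($s{\left(y \right)} = 4 y - 3 = -3 + 4 y$)
$K = \frac{1}{16460}$ ($K = \frac{1}{49075 - 32615} = \frac{1}{16460} \approx 6.0753 \cdot 10^{-5}$)
$r{\left(f \right)} = -6 + 2 f$
$\frac{s{\left(-112 \right)}}{-16351} + \frac{r{\left(-88 \right)}}{K} = \frac{-3 + 4 \left(-112\right)}{-16351} + \left(-6 + 2 \left(-88\right)\right) \frac{1}{\frac{1}{16460}} = \left(-3 - 448\right) \left(- \frac{1}{16351}\right) + \left(-6 - 176\right) 16460 = \left(-451\right) \left(- \frac{1}{16351}\right) - 2995720 = \frac{451}{16351} - 2995720 = - \frac{48983017269}{16351}$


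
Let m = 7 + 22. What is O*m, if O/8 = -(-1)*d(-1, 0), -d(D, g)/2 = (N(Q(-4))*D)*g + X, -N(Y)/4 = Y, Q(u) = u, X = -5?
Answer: 2320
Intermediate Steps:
N(Y) = -4*Y
m = 29
d(D, g) = 10 - 32*D*g (d(D, g) = -2*(((-4*(-4))*D)*g - 5) = -2*((16*D)*g - 5) = -2*(16*D*g - 5) = -2*(-5 + 16*D*g) = 10 - 32*D*g)
O = 80 (O = 8*(-(-1)*(10 - 32*(-1)*0)) = 8*(-(-1)*(10 + 0)) = 8*(-(-1)*10) = 8*(-1*(-10)) = 8*10 = 80)
O*m = 80*29 = 2320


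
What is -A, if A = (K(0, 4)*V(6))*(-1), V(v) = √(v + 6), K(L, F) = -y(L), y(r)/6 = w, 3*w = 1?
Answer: -4*√3 ≈ -6.9282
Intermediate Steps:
w = ⅓ (w = (⅓)*1 = ⅓ ≈ 0.33333)
y(r) = 2 (y(r) = 6*(⅓) = 2)
K(L, F) = -2 (K(L, F) = -1*2 = -2)
V(v) = √(6 + v)
A = 4*√3 (A = -2*√(6 + 6)*(-1) = -4*√3*(-1) = 4*√3 ≈ 6.9282)
-A = -4*√3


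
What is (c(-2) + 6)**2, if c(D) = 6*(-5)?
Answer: 576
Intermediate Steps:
c(D) = -30
(c(-2) + 6)**2 = (-30 + 6)**2 = (-24)**2 = 576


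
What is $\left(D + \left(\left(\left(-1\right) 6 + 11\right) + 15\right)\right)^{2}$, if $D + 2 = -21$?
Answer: $9$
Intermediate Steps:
$D = -23$ ($D = -2 - 21 = -23$)
$\left(D + \left(\left(\left(-1\right) 6 + 11\right) + 15\right)\right)^{2} = \left(-23 + \left(\left(\left(-1\right) 6 + 11\right) + 15\right)\right)^{2} = \left(-23 + \left(\left(-6 + 11\right) + 15\right)\right)^{2} = \left(-23 + \left(5 + 15\right)\right)^{2} = \left(-23 + 20\right)^{2} = \left(-3\right)^{2} = 9$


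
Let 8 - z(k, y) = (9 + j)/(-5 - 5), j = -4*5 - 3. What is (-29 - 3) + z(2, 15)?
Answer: -127/5 ≈ -25.400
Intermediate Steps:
j = -23 (j = -20 - 3 = -23)
z(k, y) = 33/5 (z(k, y) = 8 - (9 - 23)/(-5 - 5) = 8 - (-14)/(-10) = 8 - (-14)*(-1)/10 = 8 - 1*7/5 = 8 - 7/5 = 33/5)
(-29 - 3) + z(2, 15) = (-29 - 3) + 33/5 = -32 + 33/5 = -127/5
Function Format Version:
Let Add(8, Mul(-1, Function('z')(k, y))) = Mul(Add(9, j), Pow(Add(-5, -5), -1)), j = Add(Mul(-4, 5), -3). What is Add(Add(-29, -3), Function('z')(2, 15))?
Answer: Rational(-127, 5) ≈ -25.400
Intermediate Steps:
j = -23 (j = Add(-20, -3) = -23)
Function('z')(k, y) = Rational(33, 5) (Function('z')(k, y) = Add(8, Mul(-1, Mul(Add(9, -23), Pow(Add(-5, -5), -1)))) = Add(8, Mul(-1, Mul(-14, Pow(-10, -1)))) = Add(8, Mul(-1, Mul(-14, Rational(-1, 10)))) = Add(8, Mul(-1, Rational(7, 5))) = Add(8, Rational(-7, 5)) = Rational(33, 5))
Add(Add(-29, -3), Function('z')(2, 15)) = Add(Add(-29, -3), Rational(33, 5)) = Add(-32, Rational(33, 5)) = Rational(-127, 5)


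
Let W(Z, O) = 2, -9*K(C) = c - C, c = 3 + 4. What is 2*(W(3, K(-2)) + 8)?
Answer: 20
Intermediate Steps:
c = 7
K(C) = -7/9 + C/9 (K(C) = -(7 - C)/9 = -7/9 + C/9)
2*(W(3, K(-2)) + 8) = 2*(2 + 8) = 2*10 = 20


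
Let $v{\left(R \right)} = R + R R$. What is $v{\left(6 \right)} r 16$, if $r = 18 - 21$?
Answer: $-2016$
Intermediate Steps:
$r = -3$ ($r = 18 - 21 = -3$)
$v{\left(R \right)} = R + R^{2}$
$v{\left(6 \right)} r 16 = 6 \left(1 + 6\right) \left(-3\right) 16 = 6 \cdot 7 \left(-3\right) 16 = 42 \left(-3\right) 16 = \left(-126\right) 16 = -2016$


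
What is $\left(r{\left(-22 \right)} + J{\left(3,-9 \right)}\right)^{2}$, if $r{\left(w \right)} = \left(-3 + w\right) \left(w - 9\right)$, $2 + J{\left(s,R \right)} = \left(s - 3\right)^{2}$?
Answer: $597529$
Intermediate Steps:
$J{\left(s,R \right)} = -2 + \left(-3 + s\right)^{2}$ ($J{\left(s,R \right)} = -2 + \left(s - 3\right)^{2} = -2 + \left(-3 + s\right)^{2}$)
$r{\left(w \right)} = \left(-9 + w\right) \left(-3 + w\right)$ ($r{\left(w \right)} = \left(-3 + w\right) \left(-9 + w\right) = \left(-9 + w\right) \left(-3 + w\right)$)
$\left(r{\left(-22 \right)} + J{\left(3,-9 \right)}\right)^{2} = \left(\left(27 + \left(-22\right)^{2} - -264\right) - \left(2 - \left(-3 + 3\right)^{2}\right)\right)^{2} = \left(\left(27 + 484 + 264\right) - \left(2 - 0^{2}\right)\right)^{2} = \left(775 + \left(-2 + 0\right)\right)^{2} = \left(775 - 2\right)^{2} = 773^{2} = 597529$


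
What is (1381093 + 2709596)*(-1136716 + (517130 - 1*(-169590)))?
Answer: -1840793687244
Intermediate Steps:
(1381093 + 2709596)*(-1136716 + (517130 - 1*(-169590))) = 4090689*(-1136716 + (517130 + 169590)) = 4090689*(-1136716 + 686720) = 4090689*(-449996) = -1840793687244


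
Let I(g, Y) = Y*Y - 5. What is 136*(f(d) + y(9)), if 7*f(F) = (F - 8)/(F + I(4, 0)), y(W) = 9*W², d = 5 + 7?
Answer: 4858600/49 ≈ 99155.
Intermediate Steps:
I(g, Y) = -5 + Y² (I(g, Y) = Y² - 5 = -5 + Y²)
d = 12
f(F) = (-8 + F)/(7*(-5 + F)) (f(F) = ((F - 8)/(F + (-5 + 0²)))/7 = ((-8 + F)/(F + (-5 + 0)))/7 = ((-8 + F)/(F - 5))/7 = ((-8 + F)/(-5 + F))/7 = (-8 + F)/(7*(-5 + F)))
136*(f(d) + y(9)) = 136*((8 - 1*12)/(7*(5 - 1*12)) + 9*9²) = 136*((8 - 12)/(7*(5 - 12)) + 9*81) = 136*((⅐)*(-4)/(-7) + 729) = 136*((⅐)*(-⅐)*(-4) + 729) = 136*(4/49 + 729) = 136*(35725/49) = 4858600/49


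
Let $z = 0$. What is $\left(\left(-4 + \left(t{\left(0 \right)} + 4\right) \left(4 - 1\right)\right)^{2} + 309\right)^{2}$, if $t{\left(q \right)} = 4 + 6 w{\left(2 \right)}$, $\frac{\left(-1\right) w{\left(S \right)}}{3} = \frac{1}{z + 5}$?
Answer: $\frac{96845281}{625} \approx 1.5495 \cdot 10^{5}$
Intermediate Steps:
$w{\left(S \right)} = - \frac{3}{5}$ ($w{\left(S \right)} = - \frac{3}{0 + 5} = - \frac{3}{5}$)
$t{\left(q \right)} = \frac{2}{5}$ ($t{\left(q \right)} = 4 + 6 \left(- \frac{3}{5}\right) = 4 - \frac{18}{5} = \frac{2}{5}$)
$\left(\left(-4 + \left(t{\left(0 \right)} + 4\right) \left(4 - 1\right)\right)^{2} + 309\right)^{2} = \left(\left(-4 + \left(\frac{2}{5} + 4\right) \left(4 - 1\right)\right)^{2} + 309\right)^{2} = \left(\left(-4 + \frac{22}{5} \cdot 3\right)^{2} + 309\right)^{2} = \left(\left(-4 + \frac{66}{5}\right)^{2} + 309\right)^{2} = \left(\left(\frac{46}{5}\right)^{2} + 309\right)^{2} = \left(\frac{2116}{25} + 309\right)^{2} = \left(\frac{9841}{25}\right)^{2} = \frac{96845281}{625}$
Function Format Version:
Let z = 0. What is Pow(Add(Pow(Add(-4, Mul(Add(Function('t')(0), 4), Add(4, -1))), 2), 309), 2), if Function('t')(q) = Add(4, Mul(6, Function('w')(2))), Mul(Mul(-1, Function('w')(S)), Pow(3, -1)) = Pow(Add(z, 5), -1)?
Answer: Rational(96845281, 625) ≈ 1.5495e+5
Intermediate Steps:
Function('w')(S) = Rational(-3, 5) (Function('w')(S) = Mul(-3, Pow(Add(0, 5), -1)) = Mul(-3, Pow(5, -1)) = Mul(-3, Rational(1, 5)) = Rational(-3, 5))
Function('t')(q) = Rational(2, 5) (Function('t')(q) = Add(4, Mul(6, Rational(-3, 5))) = Add(4, Rational(-18, 5)) = Rational(2, 5))
Pow(Add(Pow(Add(-4, Mul(Add(Function('t')(0), 4), Add(4, -1))), 2), 309), 2) = Pow(Add(Pow(Add(-4, Mul(Add(Rational(2, 5), 4), Add(4, -1))), 2), 309), 2) = Pow(Add(Pow(Add(-4, Mul(Rational(22, 5), 3)), 2), 309), 2) = Pow(Add(Pow(Add(-4, Rational(66, 5)), 2), 309), 2) = Pow(Add(Pow(Rational(46, 5), 2), 309), 2) = Pow(Add(Rational(2116, 25), 309), 2) = Pow(Rational(9841, 25), 2) = Rational(96845281, 625)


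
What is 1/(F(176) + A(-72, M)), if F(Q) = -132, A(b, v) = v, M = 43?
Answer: -1/89 ≈ -0.011236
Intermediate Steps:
1/(F(176) + A(-72, M)) = 1/(-132 + 43) = 1/(-89) = -1/89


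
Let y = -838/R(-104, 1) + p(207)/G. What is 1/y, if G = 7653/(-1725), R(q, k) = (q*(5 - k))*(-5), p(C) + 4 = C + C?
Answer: -2653040/246248869 ≈ -0.010774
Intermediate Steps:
p(C) = -4 + 2*C (p(C) = -4 + (C + C) = -4 + 2*C)
R(q, k) = -5*q*(5 - k)
G = -2551/575 (G = 7653*(-1/1725) = -2551/575 ≈ -4.4365)
y = -246248869/2653040 (y = -838*(-1/(520*(-5 + 1))) + (-4 + 2*207)/(-2551/575) = -838/(5*(-104)*(-4)) + (-4 + 414)*(-575/2551) = -838/2080 + 410*(-575/2551) = -838*1/2080 - 235750/2551 = -419/1040 - 235750/2551 = -246248869/2653040 ≈ -92.818)
1/y = 1/(-246248869/2653040) = -2653040/246248869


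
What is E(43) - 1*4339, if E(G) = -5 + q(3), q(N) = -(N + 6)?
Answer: -4353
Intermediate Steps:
q(N) = -6 - N (q(N) = -(6 + N) = -6 - N)
E(G) = -14 (E(G) = -5 + (-6 - 1*3) = -5 + (-6 - 3) = -5 - 9 = -14)
E(43) - 1*4339 = -14 - 1*4339 = -14 - 4339 = -4353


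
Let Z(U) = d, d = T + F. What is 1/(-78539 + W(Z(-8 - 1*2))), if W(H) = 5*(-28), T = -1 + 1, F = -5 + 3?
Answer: -1/78679 ≈ -1.2710e-5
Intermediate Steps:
F = -2
T = 0
d = -2 (d = 0 - 2 = -2)
Z(U) = -2
W(H) = -140
1/(-78539 + W(Z(-8 - 1*2))) = 1/(-78539 - 140) = 1/(-78679) = -1/78679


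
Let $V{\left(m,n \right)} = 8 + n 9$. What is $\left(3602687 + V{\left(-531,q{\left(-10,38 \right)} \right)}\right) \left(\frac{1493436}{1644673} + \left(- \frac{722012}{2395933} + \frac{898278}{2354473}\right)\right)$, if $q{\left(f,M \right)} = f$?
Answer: $\frac{1436111793509593287171530}{403385339749684259} \approx 3.5601 \cdot 10^{6}$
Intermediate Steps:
$V{\left(m,n \right)} = 8 + 9 n$
$\left(3602687 + V{\left(-531,q{\left(-10,38 \right)} \right)}\right) \left(\frac{1493436}{1644673} + \left(- \frac{722012}{2395933} + \frac{898278}{2354473}\right)\right) = \left(3602687 + \left(8 + 9 \left(-10\right)\right)\right) \left(\frac{1493436}{1644673} + \left(- \frac{722012}{2395933} + \frac{898278}{2354473}\right)\right) = \left(3602687 + \left(8 - 90\right)\right) \left(1493436 \cdot \frac{1}{1644673} + \left(\left(-722012\right) \frac{1}{2395933} + 898278 \cdot \frac{1}{2354473}\right)\right) = \left(3602687 - 82\right) \left(\frac{1493436}{1644673} + \left(- \frac{722012}{2395933} + \frac{898278}{2354473}\right)\right) = 3602605 \left(\frac{1493436}{1644673} + \frac{452256143698}{5641159558309}\right) = 3602605 \cdot \frac{9168524234746980478}{9277862814242737957} = \frac{1436111793509593287171530}{403385339749684259}$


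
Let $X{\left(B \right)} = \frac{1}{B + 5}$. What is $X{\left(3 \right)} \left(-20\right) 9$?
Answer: $- \frac{45}{2} \approx -22.5$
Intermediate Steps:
$X{\left(B \right)} = \frac{1}{5 + B}$
$X{\left(3 \right)} \left(-20\right) 9 = \frac{1}{5 + 3} \left(-20\right) 9 = \frac{1}{8} \left(-20\right) 9 = \left(- \frac{5}{2}\right) 9 = - \frac{45}{2}$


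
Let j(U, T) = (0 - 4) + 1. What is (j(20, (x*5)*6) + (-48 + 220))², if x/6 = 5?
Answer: 28561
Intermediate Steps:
x = 30 (x = 6*5 = 30)
j(U, T) = -3 (j(U, T) = -4 + 1 = -3)
(j(20, (x*5)*6) + (-48 + 220))² = (-3 + (-48 + 220))² = (-3 + 172)² = 169² = 28561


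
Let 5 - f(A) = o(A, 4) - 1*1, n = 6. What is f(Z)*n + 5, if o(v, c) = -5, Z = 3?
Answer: 71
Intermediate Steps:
f(A) = 11 (f(A) = 5 - (-5 - 1*1) = 5 - (-5 - 1) = 5 - 1*(-6) = 5 + 6 = 11)
f(Z)*n + 5 = 11*6 + 5 = 66 + 5 = 71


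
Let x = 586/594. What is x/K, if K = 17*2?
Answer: 293/10098 ≈ 0.029016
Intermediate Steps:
x = 293/297 (x = 586*(1/594) = 293/297 ≈ 0.98653)
K = 34
x/K = (293/297)/34 = (293/297)*(1/34) = 293/10098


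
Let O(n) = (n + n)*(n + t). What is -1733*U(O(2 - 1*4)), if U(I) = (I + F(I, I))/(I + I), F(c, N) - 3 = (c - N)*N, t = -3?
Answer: -39859/40 ≈ -996.47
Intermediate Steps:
F(c, N) = 3 + N*(c - N) (F(c, N) = 3 + (c - N)*N = 3 + N*(c - N))
O(n) = 2*n*(-3 + n) (O(n) = (n + n)*(n - 3) = (2*n)*(-3 + n) = 2*n*(-3 + n))
U(I) = (3 + I)/(2*I) (U(I) = (I + (3 - I² + I*I))/(I + I) = (I + (3 - I² + I²))/((2*I)) = (I + 3)*(1/(2*I)) = (3 + I)*(1/(2*I)) = (3 + I)/(2*I))
-1733*U(O(2 - 1*4)) = -1733*(3 + 2*(2 - 1*4)*(-3 + (2 - 1*4)))/(2*(2*(2 - 1*4)*(-3 + (2 - 1*4)))) = -1733*(3 + 2*(2 - 4)*(-3 + (2 - 4)))/(2*(2*(2 - 4)*(-3 + (2 - 4)))) = -1733*(3 + 2*(-2)*(-3 - 2))/(2*(2*(-2)*(-3 - 2))) = -1733*(3 + 2*(-2)*(-5))/(2*(2*(-2)*(-5))) = -1733*(3 + 20)/(2*20) = -1733*23/(2*20) = -1733*23/40 = -39859/40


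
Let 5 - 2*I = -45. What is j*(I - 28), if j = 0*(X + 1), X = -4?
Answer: 0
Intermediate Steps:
I = 25 (I = 5/2 - 1/2*(-45) = 5/2 + 45/2 = 25)
j = 0 (j = 0*(-4 + 1) = 0*(-3) = 0)
j*(I - 28) = 0*(25 - 28) = 0*(-3) = 0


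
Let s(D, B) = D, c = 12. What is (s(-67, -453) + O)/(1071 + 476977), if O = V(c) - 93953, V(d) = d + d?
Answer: -23499/119512 ≈ -0.19662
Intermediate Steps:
V(d) = 2*d
O = -93929 (O = 2*12 - 93953 = 24 - 93953 = -93929)
(s(-67, -453) + O)/(1071 + 476977) = (-67 - 93929)/(1071 + 476977) = -93996/478048 = -93996*1/478048 = -23499/119512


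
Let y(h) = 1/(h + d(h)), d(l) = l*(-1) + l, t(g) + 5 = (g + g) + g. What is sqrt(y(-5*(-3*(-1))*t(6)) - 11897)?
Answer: 2*I*sqrt(113095905)/195 ≈ 109.07*I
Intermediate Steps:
t(g) = -5 + 3*g (t(g) = -5 + ((g + g) + g) = -5 + (2*g + g) = -5 + 3*g)
d(l) = 0 (d(l) = -l + l = 0)
y(h) = 1/h (y(h) = 1/(h + 0) = 1/h)
sqrt(y(-5*(-3*(-1))*t(6)) - 11897) = sqrt(1/(-5*(-3*(-1))*(-5 + 3*6)) - 11897) = sqrt(1/(-15*(-5 + 18)) - 11897) = sqrt(1/(-15*13) - 11897) = sqrt(1/(-5*39) - 11897) = sqrt(1/(-195) - 11897) = sqrt(-1/195 - 11897) = sqrt(-2319916/195) = 2*I*sqrt(113095905)/195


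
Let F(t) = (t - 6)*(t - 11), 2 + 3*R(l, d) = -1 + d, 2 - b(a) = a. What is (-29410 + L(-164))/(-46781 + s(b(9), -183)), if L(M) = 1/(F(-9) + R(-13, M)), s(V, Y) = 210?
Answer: 21557527/34136543 ≈ 0.63151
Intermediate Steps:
b(a) = 2 - a
R(l, d) = -1 + d/3 (R(l, d) = -2/3 + (-1 + d)/3 = -2/3 + (-1/3 + d/3) = -1 + d/3)
F(t) = (-11 + t)*(-6 + t) (F(t) = (-6 + t)*(-11 + t) = (-11 + t)*(-6 + t))
L(M) = 1/(299 + M/3) (L(M) = 1/((66 + (-9)**2 - 17*(-9)) + (-1 + M/3)) = 1/((66 + 81 + 153) + (-1 + M/3)) = 1/(300 + (-1 + M/3)) = 1/(299 + M/3))
(-29410 + L(-164))/(-46781 + s(b(9), -183)) = (-29410 + 3/(897 - 164))/(-46781 + 210) = (-29410 + 3/733)/(-46571) = (-29410 + 3*(1/733))*(-1/46571) = (-29410 + 3/733)*(-1/46571) = -21557527/733*(-1/46571) = 21557527/34136543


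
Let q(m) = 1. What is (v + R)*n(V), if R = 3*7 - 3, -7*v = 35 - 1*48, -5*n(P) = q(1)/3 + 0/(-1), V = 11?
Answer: -139/105 ≈ -1.3238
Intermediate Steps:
n(P) = -1/15 (n(P) = -(1/3 + 0/(-1))/5 = -(1*(1/3) + 0*(-1))/5 = -(1/3 + 0)/5 = -1/5*1/3 = -1/15)
v = 13/7 (v = -(35 - 1*48)/7 = -(35 - 48)/7 = -1/7*(-13) = 13/7 ≈ 1.8571)
R = 18 (R = 21 - 3 = 18)
(v + R)*n(V) = (13/7 + 18)*(-1/15) = (139/7)*(-1/15) = -139/105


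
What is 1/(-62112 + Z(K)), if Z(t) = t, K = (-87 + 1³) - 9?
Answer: -1/62207 ≈ -1.6075e-5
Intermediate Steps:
K = -95 (K = (-87 + 1) - 9 = -86 - 9 = -95)
1/(-62112 + Z(K)) = 1/(-62112 - 95) = 1/(-62207) = -1/62207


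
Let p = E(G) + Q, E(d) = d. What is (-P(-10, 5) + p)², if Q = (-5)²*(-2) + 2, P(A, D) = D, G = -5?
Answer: 3364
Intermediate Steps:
Q = -48 (Q = 25*(-2) + 2 = -50 + 2 = -48)
p = -53 (p = -5 - 48 = -53)
(-P(-10, 5) + p)² = (-1*5 - 53)² = (-5 - 53)² = (-58)² = 3364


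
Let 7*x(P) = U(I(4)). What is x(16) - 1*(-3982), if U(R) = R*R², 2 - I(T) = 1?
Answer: 27875/7 ≈ 3982.1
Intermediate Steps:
I(T) = 1 (I(T) = 2 - 1*1 = 2 - 1 = 1)
U(R) = R³
x(P) = ⅐ (x(P) = (⅐)*1³ = (⅐)*1 = ⅐)
x(16) - 1*(-3982) = ⅐ - 1*(-3982) = ⅐ + 3982 = 27875/7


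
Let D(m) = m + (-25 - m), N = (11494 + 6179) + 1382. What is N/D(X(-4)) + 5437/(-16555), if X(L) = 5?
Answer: -12623658/16555 ≈ -762.53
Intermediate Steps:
N = 19055 (N = 17673 + 1382 = 19055)
D(m) = -25
N/D(X(-4)) + 5437/(-16555) = 19055/(-25) + 5437/(-16555) = 19055*(-1/25) + 5437*(-1/16555) = -3811/5 - 5437/16555 = -12623658/16555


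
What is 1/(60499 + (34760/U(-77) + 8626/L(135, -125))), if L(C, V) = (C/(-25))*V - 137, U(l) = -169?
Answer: 45461/2741723496 ≈ 1.6581e-5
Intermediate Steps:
L(C, V) = -137 - C*V/25 (L(C, V) = (C*(-1/25))*V - 137 = (-C/25)*V - 137 = -C*V/25 - 137 = -137 - C*V/25)
1/(60499 + (34760/U(-77) + 8626/L(135, -125))) = 1/(60499 + (34760/(-169) + 8626/(-137 - 1/25*135*(-125)))) = 1/(60499 + (34760*(-1/169) + 8626/(-137 + 675))) = 1/(60499 + (-34760/169 + 8626/538)) = 1/(60499 + (-34760/169 + 8626*(1/538))) = 1/(60499 + (-34760/169 + 4313/269)) = 1/(60499 - 8621543/45461) = 1/(2741723496/45461) = 45461/2741723496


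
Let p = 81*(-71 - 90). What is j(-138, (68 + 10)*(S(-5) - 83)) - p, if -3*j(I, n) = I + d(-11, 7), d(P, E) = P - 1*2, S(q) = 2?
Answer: 39274/3 ≈ 13091.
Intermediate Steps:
d(P, E) = -2 + P (d(P, E) = P - 2 = -2 + P)
j(I, n) = 13/3 - I/3 (j(I, n) = -(I + (-2 - 11))/3 = -(I - 13)/3 = -(-13 + I)/3 = 13/3 - I/3)
p = -13041 (p = 81*(-161) = -13041)
j(-138, (68 + 10)*(S(-5) - 83)) - p = (13/3 - ⅓*(-138)) - 1*(-13041) = (13/3 + 46) + 13041 = 151/3 + 13041 = 39274/3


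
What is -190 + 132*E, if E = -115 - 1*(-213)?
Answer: 12746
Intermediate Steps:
E = 98 (E = -115 + 213 = 98)
-190 + 132*E = -190 + 132*98 = -190 + 12936 = 12746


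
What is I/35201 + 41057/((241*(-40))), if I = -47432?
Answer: -1902491937/339337640 ≈ -5.6065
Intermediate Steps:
I/35201 + 41057/((241*(-40))) = -47432/35201 + 41057/((241*(-40))) = -47432*1/35201 + 41057/(-9640) = -47432/35201 + 41057*(-1/9640) = -47432/35201 - 41057/9640 = -1902491937/339337640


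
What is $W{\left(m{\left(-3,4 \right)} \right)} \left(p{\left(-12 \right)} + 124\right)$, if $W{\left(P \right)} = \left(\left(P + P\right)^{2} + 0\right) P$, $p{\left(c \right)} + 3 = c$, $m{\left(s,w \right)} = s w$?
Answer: $-753408$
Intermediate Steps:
$p{\left(c \right)} = -3 + c$
$W{\left(P \right)} = 4 P^{3}$ ($W{\left(P \right)} = \left(\left(2 P\right)^{2} + 0\right) P = \left(4 P^{2} + 0\right) P = 4 P^{2} P = 4 P^{3}$)
$W{\left(m{\left(-3,4 \right)} \right)} \left(p{\left(-12 \right)} + 124\right) = 4 \left(\left(-3\right) 4\right)^{3} \left(\left(-3 - 12\right) + 124\right) = 4 \left(-12\right)^{3} \left(-15 + 124\right) = 4 \left(-1728\right) 109 = \left(-6912\right) 109 = -753408$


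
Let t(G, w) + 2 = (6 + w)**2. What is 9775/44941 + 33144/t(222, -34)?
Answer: 748584277/17571931 ≈ 42.601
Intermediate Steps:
t(G, w) = -2 + (6 + w)**2
9775/44941 + 33144/t(222, -34) = 9775/44941 + 33144/(-2 + (6 - 34)**2) = 9775*(1/44941) + 33144/(-2 + (-28)**2) = 9775/44941 + 33144/(-2 + 784) = 9775/44941 + 33144/782 = 9775/44941 + 33144*(1/782) = 9775/44941 + 16572/391 = 748584277/17571931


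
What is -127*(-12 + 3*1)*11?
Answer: 12573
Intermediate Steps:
-127*(-12 + 3*1)*11 = -127*(-12 + 3)*11 = -(-1143)*11 = -127*(-99) = 12573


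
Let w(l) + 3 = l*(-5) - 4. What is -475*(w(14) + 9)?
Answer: 32300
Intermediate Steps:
w(l) = -7 - 5*l (w(l) = -3 + (l*(-5) - 4) = -3 + (-5*l - 4) = -3 + (-4 - 5*l) = -7 - 5*l)
-475*(w(14) + 9) = -475*((-7 - 5*14) + 9) = -475*((-7 - 70) + 9) = -475*(-77 + 9) = -475*(-68) = 32300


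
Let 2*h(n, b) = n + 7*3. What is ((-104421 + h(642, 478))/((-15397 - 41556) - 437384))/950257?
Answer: 69393/313164796406 ≈ 2.2159e-7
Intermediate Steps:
h(n, b) = 21/2 + n/2 (h(n, b) = (n + 7*3)/2 = (n + 21)/2 = (21 + n)/2 = 21/2 + n/2)
((-104421 + h(642, 478))/((-15397 - 41556) - 437384))/950257 = ((-104421 + (21/2 + (½)*642))/((-15397 - 41556) - 437384))/950257 = ((-104421 + (21/2 + 321))/(-56953 - 437384))*(1/950257) = ((-104421 + 663/2)/(-494337))*(1/950257) = -208179/2*(-1/494337)*(1/950257) = (69393/329558)*(1/950257) = 69393/313164796406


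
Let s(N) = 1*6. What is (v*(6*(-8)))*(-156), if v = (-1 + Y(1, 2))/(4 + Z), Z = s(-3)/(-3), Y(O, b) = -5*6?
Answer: -116064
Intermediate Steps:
Y(O, b) = -30
s(N) = 6
Z = -2 (Z = 6/(-3) = 6*(-⅓) = -2)
v = -31/2 (v = (-1 - 30)/(4 - 2) = -31/2 ≈ -15.500)
(v*(6*(-8)))*(-156) = -93*(-8)*(-156) = -31/2*(-48)*(-156) = 744*(-156) = -116064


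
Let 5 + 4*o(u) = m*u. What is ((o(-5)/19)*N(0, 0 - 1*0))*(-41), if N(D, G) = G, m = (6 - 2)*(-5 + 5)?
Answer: 0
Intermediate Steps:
m = 0 (m = 4*0 = 0)
o(u) = -5/4 (o(u) = -5/4 + (0*u)/4 = -5/4 + (¼)*0 = -5/4 + 0 = -5/4)
((o(-5)/19)*N(0, 0 - 1*0))*(-41) = ((-5/4/19)*(0 - 1*0))*(-41) = ((-5/4*1/19)*(0 + 0))*(-41) = -5/76*0*(-41) = 0*(-41) = 0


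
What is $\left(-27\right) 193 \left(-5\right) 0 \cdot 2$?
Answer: $0$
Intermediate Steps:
$\left(-27\right) 193 \left(-5\right) 0 \cdot 2 = - 5211 \cdot 0 \cdot 2 = \left(-5211\right) 0 = 0$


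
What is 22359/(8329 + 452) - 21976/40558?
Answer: 118977511/59356633 ≈ 2.0045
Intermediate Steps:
22359/(8329 + 452) - 21976/40558 = 22359/8781 - 21976*1/40558 = 22359*(1/8781) - 10988/20279 = 7453/2927 - 10988/20279 = 118977511/59356633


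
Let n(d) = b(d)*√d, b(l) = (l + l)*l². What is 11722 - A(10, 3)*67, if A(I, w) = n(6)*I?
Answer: 11722 - 289440*√6 ≈ -6.9726e+5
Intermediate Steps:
b(l) = 2*l³ (b(l) = (2*l)*l² = 2*l³)
n(d) = 2*d^(7/2) (n(d) = (2*d³)*√d = 2*d^(7/2))
A(I, w) = 432*I*√6 (A(I, w) = (2*6^(7/2))*I = (2*(216*√6))*I = (432*√6)*I = 432*I*√6)
11722 - A(10, 3)*67 = 11722 - 432*10*√6*67 = 11722 - 4320*√6*67 = 11722 - 289440*√6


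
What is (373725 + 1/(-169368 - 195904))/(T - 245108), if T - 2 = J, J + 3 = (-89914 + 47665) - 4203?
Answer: -136511278199/106499069592 ≈ -1.2818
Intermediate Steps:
J = -46455 (J = -3 + ((-89914 + 47665) - 4203) = -3 + (-42249 - 4203) = -3 - 46452 = -46455)
T = -46453 (T = 2 - 46455 = -46453)
(373725 + 1/(-169368 - 195904))/(T - 245108) = (373725 + 1/(-169368 - 195904))/(-46453 - 245108) = (373725 + 1/(-365272))/(-291561) = (373725 - 1/365272)*(-1/291561) = (136511278199/365272)*(-1/291561) = -136511278199/106499069592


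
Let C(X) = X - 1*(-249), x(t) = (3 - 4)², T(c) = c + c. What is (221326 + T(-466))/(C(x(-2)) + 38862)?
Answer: 110197/19556 ≈ 5.6349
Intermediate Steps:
T(c) = 2*c
x(t) = 1 (x(t) = (-1)² = 1)
C(X) = 249 + X (C(X) = X + 249 = 249 + X)
(221326 + T(-466))/(C(x(-2)) + 38862) = (221326 + 2*(-466))/((249 + 1) + 38862) = (221326 - 932)/(250 + 38862) = 220394/39112 = 220394*(1/39112) = 110197/19556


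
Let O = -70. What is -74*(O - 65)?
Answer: 9990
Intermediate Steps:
-74*(O - 65) = -74*(-70 - 65) = -74*(-135) = 9990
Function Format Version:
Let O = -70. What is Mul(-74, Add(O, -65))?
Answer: 9990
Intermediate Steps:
Mul(-74, Add(O, -65)) = Mul(-74, Add(-70, -65)) = Mul(-74, -135) = 9990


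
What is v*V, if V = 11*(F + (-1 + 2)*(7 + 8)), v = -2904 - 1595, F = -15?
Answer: 0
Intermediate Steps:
v = -4499
V = 0 (V = 11*(-15 + (-1 + 2)*(7 + 8)) = 11*(-15 + 1*15) = 11*(-15 + 15) = 11*0 = 0)
v*V = -4499*0 = 0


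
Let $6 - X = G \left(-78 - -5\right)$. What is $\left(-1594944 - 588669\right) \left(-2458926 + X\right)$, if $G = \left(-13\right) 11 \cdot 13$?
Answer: $5665661247351$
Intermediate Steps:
$G = -1859$ ($G = \left(-143\right) 13 = -1859$)
$X = -135701$ ($X = 6 - - 1859 \left(-78 - -5\right) = 6 - - 1859 \left(-78 + 5\right) = 6 - \left(-1859\right) \left(-73\right) = 6 - 135707 = -135701$)
$\left(-1594944 - 588669\right) \left(-2458926 + X\right) = \left(-1594944 - 588669\right) \left(-2458926 - 135701\right) = \left(-2183613\right) \left(-2594627\right) = 5665661247351$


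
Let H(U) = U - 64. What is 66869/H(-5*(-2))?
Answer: -66869/54 ≈ -1238.3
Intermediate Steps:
H(U) = -64 + U
66869/H(-5*(-2)) = 66869/(-64 - 5*(-2)) = 66869/(-64 + 10) = 66869/(-54) = 66869*(-1/54) = -66869/54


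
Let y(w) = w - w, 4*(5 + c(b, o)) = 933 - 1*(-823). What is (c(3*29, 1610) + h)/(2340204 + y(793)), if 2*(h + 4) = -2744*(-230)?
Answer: 52665/390034 ≈ 0.13503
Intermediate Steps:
c(b, o) = 434 (c(b, o) = -5 + (933 - 1*(-823))/4 = -5 + (933 + 823)/4 = -5 + (1/4)*1756 = -5 + 439 = 434)
y(w) = 0
h = 315556 (h = -4 + (-2744*(-230))/2 = -4 + (1/2)*631120 = -4 + 315560 = 315556)
(c(3*29, 1610) + h)/(2340204 + y(793)) = (434 + 315556)/(2340204 + 0) = 315990/2340204 = 315990*(1/2340204) = 52665/390034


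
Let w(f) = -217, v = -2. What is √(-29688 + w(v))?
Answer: I*√29905 ≈ 172.93*I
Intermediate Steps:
√(-29688 + w(v)) = √(-29688 - 217) = √(-29905) = I*√29905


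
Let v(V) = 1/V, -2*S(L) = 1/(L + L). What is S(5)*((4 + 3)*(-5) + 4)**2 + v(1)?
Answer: -941/20 ≈ -47.050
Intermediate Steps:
S(L) = -1/(4*L) (S(L) = -1/(2*(L + L)) = -1/(2*L)/2 = -1/(4*L))
S(5)*((4 + 3)*(-5) + 4)**2 + v(1) = (-1/4/5)*((4 + 3)*(-5) + 4)**2 + 1/1 = (-1/4*1/5)*(7*(-5) + 4)**2 + 1 = -(-35 + 4)**2/20 + 1 = -1/20*(-31)**2 + 1 = -1/20*961 + 1 = -961/20 + 1 = -941/20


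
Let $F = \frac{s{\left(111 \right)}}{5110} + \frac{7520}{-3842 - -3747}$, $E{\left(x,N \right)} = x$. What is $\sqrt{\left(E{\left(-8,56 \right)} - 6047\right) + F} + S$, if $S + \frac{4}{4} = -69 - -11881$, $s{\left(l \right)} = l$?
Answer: $11811 + \frac{i \sqrt{57823238952290}}{97090} \approx 11811.0 + 78.321 i$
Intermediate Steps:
$F = - \frac{7683331}{97090}$ ($F = \frac{111}{5110} + \frac{7520}{-3842 - -3747} = 111 \cdot \frac{1}{5110} + \frac{7520}{-3842 + 3747} = \frac{111}{5110} + \frac{7520}{-95} = \frac{111}{5110} + 7520 \left(- \frac{1}{95}\right) = \frac{111}{5110} - \frac{1504}{19} = - \frac{7683331}{97090} \approx -79.136$)
$S = 11811$ ($S = -1 - -11812 = -1 + \left(-69 + 11881\right) = -1 + 11812 = 11811$)
$\sqrt{\left(E{\left(-8,56 \right)} - 6047\right) + F} + S = \sqrt{\left(-8 - 6047\right) - \frac{7683331}{97090}} + 11811 = \sqrt{-6055 - \frac{7683331}{97090}} + 11811 = \sqrt{- \frac{595563281}{97090}} + 11811 = \frac{i \sqrt{57823238952290}}{97090} + 11811 = 11811 + \frac{i \sqrt{57823238952290}}{97090}$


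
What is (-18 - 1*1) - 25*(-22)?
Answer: 531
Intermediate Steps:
(-18 - 1*1) - 25*(-22) = (-18 - 1) + 550 = -19 + 550 = 531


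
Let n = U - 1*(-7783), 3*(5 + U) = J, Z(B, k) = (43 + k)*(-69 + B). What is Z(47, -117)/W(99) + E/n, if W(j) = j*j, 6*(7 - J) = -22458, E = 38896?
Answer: 8998120/2010987 ≈ 4.4745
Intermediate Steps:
J = 3750 (J = 7 - ⅙*(-22458) = 7 + 3743 = 3750)
Z(B, k) = (-69 + B)*(43 + k)
W(j) = j²
U = 1245 (U = -5 + (⅓)*3750 = -5 + 1250 = 1245)
n = 9028 (n = 1245 - 1*(-7783) = 1245 + 7783 = 9028)
Z(47, -117)/W(99) + E/n = (-2967 - 69*(-117) + 43*47 + 47*(-117))/(99²) + 38896/9028 = (-2967 + 8073 + 2021 - 5499)/9801 + 38896*(1/9028) = 1628*(1/9801) + 9724/2257 = 148/891 + 9724/2257 = 8998120/2010987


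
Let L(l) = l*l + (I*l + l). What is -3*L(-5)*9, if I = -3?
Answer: -945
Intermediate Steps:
L(l) = l**2 - 2*l (L(l) = l*l + (-3*l + l) = l**2 - 2*l)
-3*L(-5)*9 = -(-15)*(-2 - 5)*9 = -(-15)*(-7)*9 = -3*35*9 = -105*9 = -945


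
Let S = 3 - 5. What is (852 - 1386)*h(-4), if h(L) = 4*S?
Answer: 4272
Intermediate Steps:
S = -2
h(L) = -8 (h(L) = 4*(-2) = -8)
(852 - 1386)*h(-4) = (852 - 1386)*(-8) = -534*(-8) = 4272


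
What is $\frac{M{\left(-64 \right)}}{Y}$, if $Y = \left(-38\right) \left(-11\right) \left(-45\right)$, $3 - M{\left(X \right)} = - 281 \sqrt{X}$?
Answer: $- \frac{1}{6270} - \frac{1124 i}{9405} \approx -0.00015949 - 0.11951 i$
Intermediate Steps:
$M{\left(X \right)} = 3 + 281 \sqrt{X}$ ($M{\left(X \right)} = 3 - - 281 \sqrt{X} = 3 + 281 \sqrt{X}$)
$Y = -18810$ ($Y = 418 \left(-45\right) = -18810$)
$\frac{M{\left(-64 \right)}}{Y} = \frac{3 + 281 \sqrt{-64}}{-18810} = \left(3 + 281 \cdot 8 i\right) \left(- \frac{1}{18810}\right) = \left(3 + 2248 i\right) \left(- \frac{1}{18810}\right) = - \frac{1}{6270} - \frac{1124 i}{9405}$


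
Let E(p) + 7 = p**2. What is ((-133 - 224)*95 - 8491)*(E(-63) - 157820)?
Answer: 6524502348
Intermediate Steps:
E(p) = -7 + p**2
((-133 - 224)*95 - 8491)*(E(-63) - 157820) = ((-133 - 224)*95 - 8491)*((-7 + (-63)**2) - 157820) = (-357*95 - 8491)*((-7 + 3969) - 157820) = (-33915 - 8491)*(3962 - 157820) = -42406*(-153858) = 6524502348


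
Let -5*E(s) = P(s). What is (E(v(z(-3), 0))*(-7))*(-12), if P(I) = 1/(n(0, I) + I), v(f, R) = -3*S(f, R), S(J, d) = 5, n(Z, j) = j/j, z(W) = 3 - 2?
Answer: 6/5 ≈ 1.2000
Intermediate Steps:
z(W) = 1
n(Z, j) = 1
v(f, R) = -15 (v(f, R) = -3*5 = -15)
P(I) = 1/(1 + I)
E(s) = -1/(5*(1 + s))
(E(v(z(-3), 0))*(-7))*(-12) = (-1/(5 + 5*(-15))*(-7))*(-12) = (-1/(5 - 75)*(-7))*(-12) = (-1/(-70)*(-7))*(-12) = (-1*(-1/70)*(-7))*(-12) = ((1/70)*(-7))*(-12) = -⅒*(-12) = 6/5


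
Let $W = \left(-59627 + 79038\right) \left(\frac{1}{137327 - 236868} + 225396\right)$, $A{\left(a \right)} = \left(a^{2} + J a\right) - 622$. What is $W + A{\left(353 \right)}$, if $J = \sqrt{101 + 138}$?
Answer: $\frac{435520318124552}{99541} + 353 \sqrt{239} \approx 4.3753 \cdot 10^{9}$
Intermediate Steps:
$J = \sqrt{239} \approx 15.46$
$A{\left(a \right)} = -622 + a^{2} + a \sqrt{239}$ ($A{\left(a \right)} = \left(a^{2} + \sqrt{239} a\right) - 622 = \left(a^{2} + a \sqrt{239}\right) - 622 = -622 + a^{2} + a \sqrt{239}$)
$W = \frac{435507976334585}{99541}$ ($W = 19411 \left(\frac{1}{-99541} + 225396\right) = 19411 \left(- \frac{1}{99541} + 225396\right) = 19411 \cdot \frac{22436143235}{99541} = \frac{435507976334585}{99541} \approx 4.3752 \cdot 10^{9}$)
$W + A{\left(353 \right)} = \frac{435507976334585}{99541} + \left(-622 + 353^{2} + 353 \sqrt{239}\right) = \frac{435507976334585}{99541} + \left(-622 + 124609 + 353 \sqrt{239}\right) = \frac{435507976334585}{99541} + \left(123987 + 353 \sqrt{239}\right) = \frac{435520318124552}{99541} + 353 \sqrt{239}$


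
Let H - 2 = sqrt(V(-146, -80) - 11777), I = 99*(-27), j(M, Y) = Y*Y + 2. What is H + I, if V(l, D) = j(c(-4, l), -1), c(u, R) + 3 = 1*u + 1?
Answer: -2671 + 29*I*sqrt(14) ≈ -2671.0 + 108.51*I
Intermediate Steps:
c(u, R) = -2 + u (c(u, R) = -3 + (1*u + 1) = -3 + (u + 1) = -3 + (1 + u) = -2 + u)
j(M, Y) = 2 + Y**2 (j(M, Y) = Y**2 + 2 = 2 + Y**2)
V(l, D) = 3 (V(l, D) = 2 + (-1)**2 = 2 + 1 = 3)
I = -2673
H = 2 + 29*I*sqrt(14) (H = 2 + sqrt(3 - 11777) = 2 + sqrt(-11774) = 2 + 29*I*sqrt(14) ≈ 2.0 + 108.51*I)
H + I = (2 + 29*I*sqrt(14)) - 2673 = -2671 + 29*I*sqrt(14)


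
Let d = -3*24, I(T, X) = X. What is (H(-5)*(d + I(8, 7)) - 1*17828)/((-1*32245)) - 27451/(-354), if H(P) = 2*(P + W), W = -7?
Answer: 890916367/11414730 ≈ 78.050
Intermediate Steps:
d = -72
H(P) = -14 + 2*P (H(P) = 2*(P - 7) = 2*(-7 + P) = -14 + 2*P)
(H(-5)*(d + I(8, 7)) - 1*17828)/((-1*32245)) - 27451/(-354) = ((-14 + 2*(-5))*(-72 + 7) - 1*17828)/((-1*32245)) - 27451/(-354) = ((-14 - 10)*(-65) - 17828)/(-32245) - 27451*(-1/354) = (-24*(-65) - 17828)*(-1/32245) + 27451/354 = (1560 - 17828)*(-1/32245) + 27451/354 = -16268*(-1/32245) + 27451/354 = 16268/32245 + 27451/354 = 890916367/11414730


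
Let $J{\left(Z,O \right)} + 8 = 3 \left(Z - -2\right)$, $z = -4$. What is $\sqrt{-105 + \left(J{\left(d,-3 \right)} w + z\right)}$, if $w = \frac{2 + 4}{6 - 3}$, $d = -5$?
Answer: $i \sqrt{143} \approx 11.958 i$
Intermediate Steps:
$w = 2$ ($w = \frac{6}{3} = 6 \cdot \frac{1}{3} = 2$)
$J{\left(Z,O \right)} = -2 + 3 Z$ ($J{\left(Z,O \right)} = -8 + 3 \left(Z - -2\right) = -8 + 3 \left(Z + 2\right) = -8 + 3 \left(2 + Z\right) = -8 + \left(6 + 3 Z\right) = -2 + 3 Z$)
$\sqrt{-105 + \left(J{\left(d,-3 \right)} w + z\right)} = \sqrt{-105 + \left(\left(-2 + 3 \left(-5\right)\right) 2 - 4\right)} = \sqrt{-105 + \left(\left(-2 - 15\right) 2 - 4\right)} = \sqrt{-105 - 38} = \sqrt{-143} = i \sqrt{143}$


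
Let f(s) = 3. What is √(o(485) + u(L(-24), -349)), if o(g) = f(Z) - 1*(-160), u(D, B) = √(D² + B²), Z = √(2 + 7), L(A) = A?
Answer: √(163 + √122377) ≈ 22.646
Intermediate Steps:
Z = 3 (Z = √9 = 3)
u(D, B) = √(B² + D²)
o(g) = 163 (o(g) = 3 - 1*(-160) = 3 + 160 = 163)
√(o(485) + u(L(-24), -349)) = √(163 + √((-349)² + (-24)²)) = √(163 + √(121801 + 576)) = √(163 + √122377)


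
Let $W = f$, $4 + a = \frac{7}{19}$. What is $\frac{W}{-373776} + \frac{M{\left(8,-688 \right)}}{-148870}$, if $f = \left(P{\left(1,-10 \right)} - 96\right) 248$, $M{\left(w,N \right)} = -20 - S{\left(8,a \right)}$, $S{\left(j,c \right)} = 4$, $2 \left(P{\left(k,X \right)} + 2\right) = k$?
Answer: $\frac{11566177}{178346260} \approx 0.064852$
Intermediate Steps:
$a = - \frac{69}{19}$ ($a = -4 + \frac{7}{19} = - \frac{69}{19} \approx -3.6316$)
$P{\left(k,X \right)} = -2 + \frac{k}{2}$
$M{\left(w,N \right)} = -24$ ($M{\left(w,N \right)} = -20 - 4 = -24$)
$f = -24180$ ($f = \left(\left(-2 + \frac{1}{2} \cdot 1\right) - 96\right) 248 = \left(\left(-2 + \frac{1}{2}\right) - 96\right) 248 = \left(- \frac{3}{2} - 96\right) 248 = \left(- \frac{195}{2}\right) 248 = -24180$)
$W = -24180$
$\frac{W}{-373776} + \frac{M{\left(8,-688 \right)}}{-148870} = - \frac{24180}{-373776} - \frac{24}{-148870} = \left(-24180\right) \left(- \frac{1}{373776}\right) - - \frac{12}{74435} = \frac{155}{2396} + \frac{12}{74435} = \frac{11566177}{178346260}$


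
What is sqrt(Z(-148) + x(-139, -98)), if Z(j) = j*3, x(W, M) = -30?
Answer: I*sqrt(474) ≈ 21.772*I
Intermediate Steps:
Z(j) = 3*j
sqrt(Z(-148) + x(-139, -98)) = sqrt(3*(-148) - 30) = sqrt(-444 - 30) = sqrt(-474) = I*sqrt(474)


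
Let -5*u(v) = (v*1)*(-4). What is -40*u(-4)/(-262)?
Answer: -64/131 ≈ -0.48855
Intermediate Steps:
u(v) = 4*v/5 (u(v) = -v*1*(-4)/5 = -v*(-4)/5 = -(-4)*v/5 = 4*v/5)
-40*u(-4)/(-262) = -40*(⅘)*(-4)/(-262) = -(-128)*(-1)/262 = -40*8/655 = -64/131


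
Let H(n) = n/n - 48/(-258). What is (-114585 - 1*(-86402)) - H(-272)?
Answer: -1211920/43 ≈ -28184.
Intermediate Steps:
H(n) = 51/43 (H(n) = 1 - 48*(-1/258) = 1 + 8/43 = 51/43)
(-114585 - 1*(-86402)) - H(-272) = (-114585 - 1*(-86402)) - 1*51/43 = (-114585 + 86402) - 51/43 = -28183 - 51/43 = -1211920/43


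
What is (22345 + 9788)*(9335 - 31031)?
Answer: -697157568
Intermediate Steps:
(22345 + 9788)*(9335 - 31031) = 32133*(-21696) = -697157568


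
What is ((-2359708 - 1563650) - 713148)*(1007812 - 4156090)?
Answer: 14597009836668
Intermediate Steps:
((-2359708 - 1563650) - 713148)*(1007812 - 4156090) = (-3923358 - 713148)*(-3148278) = -4636506*(-3148278) = 14597009836668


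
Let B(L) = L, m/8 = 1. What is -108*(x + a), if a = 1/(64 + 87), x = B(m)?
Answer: -130572/151 ≈ -864.71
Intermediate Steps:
m = 8 (m = 8*1 = 8)
x = 8
a = 1/151 ≈ 0.0066225
-108*(x + a) = -108*(8 + 1/151) = -108*1209/151 = -130572/151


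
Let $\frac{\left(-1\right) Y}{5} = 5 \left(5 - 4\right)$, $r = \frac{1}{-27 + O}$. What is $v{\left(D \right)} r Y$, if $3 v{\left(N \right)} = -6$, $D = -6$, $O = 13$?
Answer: $- \frac{25}{7} \approx -3.5714$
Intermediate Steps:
$v{\left(N \right)} = -2$ ($v{\left(N \right)} = \frac{1}{3} \left(-6\right) = -2$)
$r = - \frac{1}{14}$ ($r = \frac{1}{-27 + 13} = \frac{1}{-14} = - \frac{1}{14} \approx -0.071429$)
$Y = -25$ ($Y = - 5 \cdot 5 \left(5 - 4\right) = - 5 \cdot 5 \cdot 1 = \left(-5\right) 5 = -25$)
$v{\left(D \right)} r Y = \left(-2\right) \left(- \frac{1}{14}\right) \left(-25\right) = \frac{1}{7} \left(-25\right) = - \frac{25}{7}$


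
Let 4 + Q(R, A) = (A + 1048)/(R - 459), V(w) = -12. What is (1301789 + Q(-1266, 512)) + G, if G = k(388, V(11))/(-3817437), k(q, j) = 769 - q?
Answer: 190496686274304/146335085 ≈ 1.3018e+6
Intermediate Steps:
Q(R, A) = -4 + (1048 + A)/(-459 + R) (Q(R, A) = -4 + (A + 1048)/(R - 459) = -4 + (1048 + A)/(-459 + R))
G = -127/1272479 (G = (769 - 1*388)/(-3817437) = (769 - 388)*(-1/3817437) = 381*(-1/3817437) = -127/1272479 ≈ -9.9805e-5)
(1301789 + Q(-1266, 512)) + G = (1301789 + (2884 + 512 - 4*(-1266))/(-459 - 1266)) - 127/1272479 = (1301789 + (2884 + 512 + 5064)/(-1725)) - 127/1272479 = (1301789 - 1/1725*8460) - 127/1272479 = (1301789 - 564/115) - 127/1272479 = 149705171/115 - 127/1272479 = 190496686274304/146335085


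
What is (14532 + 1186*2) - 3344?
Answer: 13560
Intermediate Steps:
(14532 + 1186*2) - 3344 = (14532 + 2372) - 3344 = 16904 - 3344 = 13560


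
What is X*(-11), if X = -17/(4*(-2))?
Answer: -187/8 ≈ -23.375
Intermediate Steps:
X = 17/8 (X = -17/(-8) = -17*(-⅛) = 17/8 ≈ 2.1250)
X*(-11) = (17/8)*(-11) = -187/8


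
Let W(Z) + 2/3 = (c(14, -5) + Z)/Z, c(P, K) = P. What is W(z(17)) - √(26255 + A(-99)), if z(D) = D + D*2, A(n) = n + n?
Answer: 31/51 - √26057 ≈ -160.81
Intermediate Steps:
A(n) = 2*n
z(D) = 3*D (z(D) = D + 2*D = 3*D)
W(Z) = -⅔ + (14 + Z)/Z
W(z(17)) - √(26255 + A(-99)) = (42 + 3*17)/(3*((3*17))) - √(26255 + 2*(-99)) = (⅓)*(42 + 51)/51 - √(26255 - 198) = (⅓)*(1/51)*93 - √26057 = 31/51 - √26057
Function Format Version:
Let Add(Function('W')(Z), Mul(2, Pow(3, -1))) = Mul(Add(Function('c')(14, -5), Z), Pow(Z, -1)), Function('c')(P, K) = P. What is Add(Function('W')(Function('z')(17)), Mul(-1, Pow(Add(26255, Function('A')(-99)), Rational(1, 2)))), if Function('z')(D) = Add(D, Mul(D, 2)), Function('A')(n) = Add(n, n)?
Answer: Add(Rational(31, 51), Mul(-1, Pow(26057, Rational(1, 2)))) ≈ -160.81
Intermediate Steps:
Function('A')(n) = Mul(2, n)
Function('z')(D) = Mul(3, D) (Function('z')(D) = Add(D, Mul(2, D)) = Mul(3, D))
Function('W')(Z) = Add(Rational(-2, 3), Mul(Pow(Z, -1), Add(14, Z))) (Function('W')(Z) = Add(Rational(-2, 3), Mul(Add(14, Z), Pow(Z, -1))) = Add(Rational(-2, 3), Mul(Pow(Z, -1), Add(14, Z))))
Add(Function('W')(Function('z')(17)), Mul(-1, Pow(Add(26255, Function('A')(-99)), Rational(1, 2)))) = Add(Mul(Rational(1, 3), Pow(Mul(3, 17), -1), Add(42, Mul(3, 17))), Mul(-1, Pow(Add(26255, Mul(2, -99)), Rational(1, 2)))) = Add(Mul(Rational(1, 3), Pow(51, -1), Add(42, 51)), Mul(-1, Pow(Add(26255, -198), Rational(1, 2)))) = Add(Mul(Rational(1, 3), Rational(1, 51), 93), Mul(-1, Pow(26057, Rational(1, 2)))) = Add(Rational(31, 51), Mul(-1, Pow(26057, Rational(1, 2))))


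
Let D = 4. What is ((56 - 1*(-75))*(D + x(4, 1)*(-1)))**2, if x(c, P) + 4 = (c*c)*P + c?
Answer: 2471184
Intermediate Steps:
x(c, P) = -4 + c + P*c**2 (x(c, P) = -4 + ((c*c)*P + c) = -4 + (c**2*P + c) = -4 + (P*c**2 + c) = -4 + (c + P*c**2) = -4 + c + P*c**2)
((56 - 1*(-75))*(D + x(4, 1)*(-1)))**2 = ((56 - 1*(-75))*(4 + (-4 + 4 + 1*4**2)*(-1)))**2 = ((56 + 75)*(4 + (-4 + 4 + 1*16)*(-1)))**2 = (131*(4 + (-4 + 4 + 16)*(-1)))**2 = (131*(4 + 16*(-1)))**2 = (131*(4 - 16))**2 = (131*(-12))**2 = (-1572)**2 = 2471184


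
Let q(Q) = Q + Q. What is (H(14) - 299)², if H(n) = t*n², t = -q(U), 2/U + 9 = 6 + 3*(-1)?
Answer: 255025/9 ≈ 28336.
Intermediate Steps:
U = -⅓ (U = 2/(-9 + (6 + 3*(-1))) = 2/(-9 + (6 - 3)) = 2/(-9 + 3) = 2/(-6) = 2*(-⅙) = -⅓ ≈ -0.33333)
q(Q) = 2*Q
t = ⅔ (t = -2*(-1)/3 = -1*(-⅔) = ⅔ ≈ 0.66667)
H(n) = 2*n²/3
(H(14) - 299)² = ((⅔)*14² - 299)² = ((⅔)*196 - 299)² = (392/3 - 299)² = (-505/3)² = 255025/9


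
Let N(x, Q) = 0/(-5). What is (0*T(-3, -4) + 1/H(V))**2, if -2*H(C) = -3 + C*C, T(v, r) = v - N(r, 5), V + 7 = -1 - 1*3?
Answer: 1/3481 ≈ 0.00028727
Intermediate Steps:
V = -11 (V = -7 + (-1 - 1*3) = -7 + (-1 - 3) = -7 - 4 = -11)
N(x, Q) = 0 (N(x, Q) = 0*(-1/5) = 0)
T(v, r) = v (T(v, r) = v - 1*0 = v + 0 = v)
H(C) = 3/2 - C**2/2 (H(C) = -(-3 + C*C)/2 = -(-3 + C**2)/2 = 3/2 - C**2/2)
(0*T(-3, -4) + 1/H(V))**2 = (0*(-3) + 1/(3/2 - 1/2*(-11)**2))**2 = (0 + 1/(3/2 - 1/2*121))**2 = (0 + 1/(3/2 - 121/2))**2 = (0 + 1/(-59))**2 = (0 - 1/59)**2 = (-1/59)**2 = 1/3481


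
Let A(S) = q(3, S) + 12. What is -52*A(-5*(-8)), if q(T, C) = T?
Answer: -780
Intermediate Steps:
A(S) = 15 (A(S) = 3 + 12 = 15)
-52*A(-5*(-8)) = -52*15 = -780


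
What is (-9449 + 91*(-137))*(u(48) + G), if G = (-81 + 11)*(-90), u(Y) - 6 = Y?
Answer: -139254264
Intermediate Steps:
u(Y) = 6 + Y
G = 6300 (G = -70*(-90) = 6300)
(-9449 + 91*(-137))*(u(48) + G) = (-9449 + 91*(-137))*((6 + 48) + 6300) = (-9449 - 12467)*(54 + 6300) = -21916*6354 = -139254264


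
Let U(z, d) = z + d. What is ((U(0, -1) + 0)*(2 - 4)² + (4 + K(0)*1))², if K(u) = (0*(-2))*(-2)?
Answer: 0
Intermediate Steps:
K(u) = 0 (K(u) = 0*(-2) = 0)
U(z, d) = d + z
((U(0, -1) + 0)*(2 - 4)² + (4 + K(0)*1))² = (((-1 + 0) + 0)*(2 - 4)² + (4 + 0*1))² = ((-1 + 0)*(-2)² + (4 + 0))² = (-1*4 + 4)² = (-4 + 4)² = 0² = 0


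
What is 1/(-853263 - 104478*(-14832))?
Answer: 1/14205214512 ≈ 7.0397e-11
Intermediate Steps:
1/(-853263 - 104478*(-14832)) = -1/14832/(-957741) = -1/957741*(-1/14832) = 1/14205214512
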